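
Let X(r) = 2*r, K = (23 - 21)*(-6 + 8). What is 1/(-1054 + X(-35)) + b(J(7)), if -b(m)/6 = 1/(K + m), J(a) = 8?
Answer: -563/1124 ≈ -0.50089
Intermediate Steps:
K = 4 (K = 2*2 = 4)
b(m) = -6/(4 + m)
1/(-1054 + X(-35)) + b(J(7)) = 1/(-1054 + 2*(-35)) - 6/(4 + 8) = 1/(-1054 - 70) - 6/12 = 1/(-1124) - 6*1/12 = -1/1124 - ½ = -563/1124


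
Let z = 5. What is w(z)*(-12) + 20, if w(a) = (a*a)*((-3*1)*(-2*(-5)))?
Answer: 9020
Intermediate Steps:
w(a) = -30*a² (w(a) = a²*(-3*10) = a²*(-30) = -30*a²)
w(z)*(-12) + 20 = -30*5²*(-12) + 20 = -30*25*(-12) + 20 = -750*(-12) + 20 = 9000 + 20 = 9020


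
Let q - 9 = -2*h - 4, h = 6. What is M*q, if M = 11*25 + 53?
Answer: -2296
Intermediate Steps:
q = -7 (q = 9 + (-2*6 - 4) = 9 + (-12 - 4) = 9 - 16 = -7)
M = 328 (M = 275 + 53 = 328)
M*q = 328*(-7) = -2296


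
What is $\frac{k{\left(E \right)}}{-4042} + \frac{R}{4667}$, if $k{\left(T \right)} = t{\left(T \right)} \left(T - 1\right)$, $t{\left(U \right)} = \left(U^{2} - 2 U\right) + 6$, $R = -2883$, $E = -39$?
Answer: $\frac{143984157}{9432007} \approx 15.265$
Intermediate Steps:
$t{\left(U \right)} = 6 + U^{2} - 2 U$
$k{\left(T \right)} = \left(-1 + T\right) \left(6 + T^{2} - 2 T\right)$ ($k{\left(T \right)} = \left(6 + T^{2} - 2 T\right) \left(T - 1\right) = \left(6 + T^{2} - 2 T\right) \left(-1 + T\right) = \left(-1 + T\right) \left(6 + T^{2} - 2 T\right)$)
$\frac{k{\left(E \right)}}{-4042} + \frac{R}{4667} = \frac{\left(-1 - 39\right) \left(6 + \left(-39\right)^{2} - -78\right)}{-4042} - \frac{2883}{4667} = - 40 \left(6 + 1521 + 78\right) \left(- \frac{1}{4042}\right) - \frac{2883}{4667} = \left(-40\right) 1605 \left(- \frac{1}{4042}\right) - \frac{2883}{4667} = \left(-64200\right) \left(- \frac{1}{4042}\right) - \frac{2883}{4667} = \frac{32100}{2021} - \frac{2883}{4667} = \frac{143984157}{9432007}$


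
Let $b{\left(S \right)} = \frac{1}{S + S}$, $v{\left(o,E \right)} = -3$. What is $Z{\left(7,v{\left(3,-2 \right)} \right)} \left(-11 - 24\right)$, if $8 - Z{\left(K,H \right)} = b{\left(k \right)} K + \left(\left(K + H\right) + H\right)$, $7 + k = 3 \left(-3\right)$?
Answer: $- \frac{8085}{32} \approx -252.66$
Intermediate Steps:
$k = -16$ ($k = -7 + 3 \left(-3\right) = -7 - 9 = -16$)
$b{\left(S \right)} = \frac{1}{2 S}$
$Z{\left(K,H \right)} = 8 - 2 H - \frac{31 K}{32}$ ($Z{\left(K,H \right)} = 8 - \left(\frac{1}{2 \left(-16\right)} K + \left(\left(K + H\right) + H\right)\right) = 8 - \left(\frac{1}{2} \left(- \frac{1}{16}\right) K + \left(\left(H + K\right) + H\right)\right) = 8 - \left(- \frac{K}{32} + \left(K + 2 H\right)\right) = 8 - \left(2 H + \frac{31 K}{32}\right) = 8 - 2 H - \frac{31 K}{32}$)
$Z{\left(7,v{\left(3,-2 \right)} \right)} \left(-11 - 24\right) = \left(8 - -6 - \frac{217}{32}\right) \left(-11 - 24\right) = \left(8 + 6 - \frac{217}{32}\right) \left(-35\right) = \frac{231}{32} \left(-35\right) = - \frac{8085}{32}$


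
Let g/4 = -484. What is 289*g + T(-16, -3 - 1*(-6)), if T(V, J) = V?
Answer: -559520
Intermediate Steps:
g = -1936 (g = 4*(-484) = -1936)
289*g + T(-16, -3 - 1*(-6)) = 289*(-1936) - 16 = -559504 - 16 = -559520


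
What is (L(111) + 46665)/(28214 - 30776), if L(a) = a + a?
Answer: -15629/854 ≈ -18.301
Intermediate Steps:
L(a) = 2*a
(L(111) + 46665)/(28214 - 30776) = (2*111 + 46665)/(28214 - 30776) = (222 + 46665)/(-2562) = 46887*(-1/2562) = -15629/854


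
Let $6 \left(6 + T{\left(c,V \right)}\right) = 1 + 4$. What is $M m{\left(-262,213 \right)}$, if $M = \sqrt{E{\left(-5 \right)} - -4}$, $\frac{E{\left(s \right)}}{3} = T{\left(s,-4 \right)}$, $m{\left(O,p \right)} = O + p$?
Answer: $- \frac{49 i \sqrt{46}}{2} \approx - 166.17 i$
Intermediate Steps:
$T{\left(c,V \right)} = - \frac{31}{6}$ ($T{\left(c,V \right)} = -6 + \frac{1 + 4}{6} = -6 + \frac{1}{6} \cdot 5 = -6 + \frac{5}{6} = - \frac{31}{6}$)
$E{\left(s \right)} = - \frac{31}{2}$ ($E{\left(s \right)} = 3 \left(- \frac{31}{6}\right) = - \frac{31}{2}$)
$M = \frac{i \sqrt{46}}{2}$ ($M = \sqrt{- \frac{31}{2} - -4} = \sqrt{- \frac{31}{2} + \left(-1 + 5\right)} = \sqrt{- \frac{31}{2} + 4} = \sqrt{- \frac{23}{2}} = \frac{i \sqrt{46}}{2} \approx 3.3912 i$)
$M m{\left(-262,213 \right)} = \frac{i \sqrt{46}}{2} \left(-262 + 213\right) = \frac{i \sqrt{46}}{2} \left(-49\right) = - \frac{49 i \sqrt{46}}{2}$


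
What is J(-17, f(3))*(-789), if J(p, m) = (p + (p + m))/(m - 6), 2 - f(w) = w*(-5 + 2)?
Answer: 18147/5 ≈ 3629.4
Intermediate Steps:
f(w) = 2 + 3*w (f(w) = 2 - w*(-5 + 2) = 2 - w*(-3) = 2 - (-3)*w = 2 + 3*w)
J(p, m) = (m + 2*p)/(-6 + m) (J(p, m) = (p + (m + p))/(-6 + m) = (m + 2*p)/(-6 + m))
J(-17, f(3))*(-789) = (((2 + 3*3) + 2*(-17))/(-6 + (2 + 3*3)))*(-789) = (((2 + 9) - 34)/(-6 + (2 + 9)))*(-789) = ((11 - 34)/(-6 + 11))*(-789) = (-23/5)*(-789) = ((⅕)*(-23))*(-789) = -23/5*(-789) = 18147/5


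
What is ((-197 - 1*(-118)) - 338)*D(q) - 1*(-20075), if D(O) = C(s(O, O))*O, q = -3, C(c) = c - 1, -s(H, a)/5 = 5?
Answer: -12451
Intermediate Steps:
s(H, a) = -25 (s(H, a) = -5*5 = -25)
C(c) = -1 + c
D(O) = -26*O (D(O) = (-1 - 25)*O = -26*O)
((-197 - 1*(-118)) - 338)*D(q) - 1*(-20075) = ((-197 - 1*(-118)) - 338)*(-26*(-3)) - 1*(-20075) = ((-197 + 118) - 338)*78 + 20075 = (-79 - 338)*78 + 20075 = -417*78 + 20075 = -32526 + 20075 = -12451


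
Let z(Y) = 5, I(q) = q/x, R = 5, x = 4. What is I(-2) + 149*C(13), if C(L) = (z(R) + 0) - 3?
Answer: 595/2 ≈ 297.50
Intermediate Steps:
I(q) = q/4
C(L) = 2 (C(L) = (5 + 0) - 3 = 5 - 3 = 2)
I(-2) + 149*C(13) = (¼)*(-2) + 149*2 = -½ + 298 = 595/2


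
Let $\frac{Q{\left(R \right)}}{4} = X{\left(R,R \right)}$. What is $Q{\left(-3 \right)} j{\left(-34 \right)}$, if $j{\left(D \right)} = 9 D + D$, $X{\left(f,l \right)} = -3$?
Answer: $4080$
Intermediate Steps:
$j{\left(D \right)} = 10 D$
$Q{\left(R \right)} = -12$ ($Q{\left(R \right)} = 4 \left(-3\right) = -12$)
$Q{\left(-3 \right)} j{\left(-34 \right)} = - 12 \cdot 10 \left(-34\right) = \left(-12\right) \left(-340\right) = 4080$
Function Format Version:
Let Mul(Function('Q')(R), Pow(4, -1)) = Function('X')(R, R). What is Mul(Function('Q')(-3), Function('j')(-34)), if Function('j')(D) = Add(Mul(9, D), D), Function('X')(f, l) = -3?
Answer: 4080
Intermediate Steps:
Function('j')(D) = Mul(10, D)
Function('Q')(R) = -12 (Function('Q')(R) = Mul(4, -3) = -12)
Mul(Function('Q')(-3), Function('j')(-34)) = Mul(-12, Mul(10, -34)) = Mul(-12, -340) = 4080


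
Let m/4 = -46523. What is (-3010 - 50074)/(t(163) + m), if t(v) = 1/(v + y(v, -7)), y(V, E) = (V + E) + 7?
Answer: 17305384/60665991 ≈ 0.28526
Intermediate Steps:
m = -186092 (m = 4*(-46523) = -186092)
y(V, E) = 7 + E + V (y(V, E) = (E + V) + 7 = 7 + E + V)
t(v) = 1/(2*v) (t(v) = 1/(v + (7 - 7 + v)) = 1/(v + v) = 1/(2*v))
(-3010 - 50074)/(t(163) + m) = (-3010 - 50074)/((1/2)/163 - 186092) = -53084/((1/2)*(1/163) - 186092) = -53084/(1/326 - 186092) = -53084/(-60665991/326) = -53084*(-326/60665991) = 17305384/60665991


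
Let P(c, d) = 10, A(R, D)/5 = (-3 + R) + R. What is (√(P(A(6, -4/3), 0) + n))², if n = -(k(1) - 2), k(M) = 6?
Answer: 6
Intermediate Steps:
A(R, D) = -15 + 10*R (A(R, D) = 5*((-3 + R) + R) = 5*(-3 + 2*R) = -15 + 10*R)
n = -4 (n = -(6 - 2) = -1*4 = -4)
(√(P(A(6, -4/3), 0) + n))² = (√(10 - 4))² = (√6)² = 6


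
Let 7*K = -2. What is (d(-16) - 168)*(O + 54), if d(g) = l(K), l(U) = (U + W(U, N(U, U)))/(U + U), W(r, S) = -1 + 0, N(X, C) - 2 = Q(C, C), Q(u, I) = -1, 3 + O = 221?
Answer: -45084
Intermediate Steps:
O = 218 (O = -3 + 221 = 218)
N(X, C) = 1 (N(X, C) = 2 - 1 = 1)
W(r, S) = -1
K = -2/7 (K = (⅐)*(-2) = -2/7 ≈ -0.28571)
l(U) = (-1 + U)/(2*U) (l(U) = (U - 1)/(U + U) = (-1 + U)/((2*U)) = (-1 + U)*(1/(2*U)) = (-1 + U)/(2*U))
d(g) = 9/4 (d(g) = (-1 - 2/7)/(2*(-2/7)) = (½)*(-7/2)*(-9/7) = 9/4)
(d(-16) - 168)*(O + 54) = (9/4 - 168)*(218 + 54) = -663/4*272 = -45084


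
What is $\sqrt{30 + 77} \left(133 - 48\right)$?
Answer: $85 \sqrt{107} \approx 879.25$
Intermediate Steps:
$\sqrt{30 + 77} \left(133 - 48\right) = \sqrt{107} \cdot 85 = 85 \sqrt{107}$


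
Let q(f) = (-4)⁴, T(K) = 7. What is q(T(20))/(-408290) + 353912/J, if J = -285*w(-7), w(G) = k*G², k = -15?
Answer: 14444510488/8552654775 ≈ 1.6889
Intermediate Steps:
w(G) = -15*G²
q(f) = 256
J = 209475 (J = -(-4275)*(-7)² = -(-4275)*49 = -285*(-735) = 209475)
q(T(20))/(-408290) + 353912/J = 256/(-408290) + 353912/209475 = 256*(-1/408290) + 353912*(1/209475) = -128/204145 + 353912/209475 = 14444510488/8552654775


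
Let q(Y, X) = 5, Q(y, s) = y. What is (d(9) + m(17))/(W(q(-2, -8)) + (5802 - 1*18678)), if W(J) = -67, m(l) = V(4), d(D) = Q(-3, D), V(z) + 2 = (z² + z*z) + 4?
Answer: -31/12943 ≈ -0.0023951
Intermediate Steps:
V(z) = 2 + 2*z² (V(z) = -2 + ((z² + z*z) + 4) = -2 + ((z² + z²) + 4) = -2 + (2*z² + 4) = -2 + (4 + 2*z²) = 2 + 2*z²)
d(D) = -3
m(l) = 34 (m(l) = 2 + 2*4² = 2 + 2*16 = 2 + 32 = 34)
(d(9) + m(17))/(W(q(-2, -8)) + (5802 - 1*18678)) = (-3 + 34)/(-67 + (5802 - 1*18678)) = 31/(-67 + (5802 - 18678)) = 31/(-67 - 12876) = 31/(-12943) = 31*(-1/12943) = -31/12943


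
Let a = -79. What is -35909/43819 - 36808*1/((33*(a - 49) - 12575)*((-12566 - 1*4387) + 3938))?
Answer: -73389908431/89537772745 ≈ -0.81965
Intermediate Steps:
-35909/43819 - 36808*1/((33*(a - 49) - 12575)*((-12566 - 1*4387) + 3938)) = -35909/43819 - 36808*1/((33*(-79 - 49) - 12575)*((-12566 - 1*4387) + 3938)) = -35909*1/43819 - 36808*1/((33*(-128) - 12575)*((-12566 - 4387) + 3938)) = -35909/43819 - 36808*1/((-16953 + 3938)*(-4224 - 12575)) = -35909/43819 - 36808/((-13015*(-16799))) = -35909/43819 - 36808/218638985 = -35909/43819 - 36808*1/218638985 = -35909/43819 - 344/2043355 = -73389908431/89537772745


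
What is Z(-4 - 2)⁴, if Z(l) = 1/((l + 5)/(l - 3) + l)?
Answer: 6561/7890481 ≈ 0.00083151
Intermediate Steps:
Z(l) = 1/(l + (5 + l)/(-3 + l)) (Z(l) = 1/((5 + l)/(-3 + l) + l) = 1/(l + (5 + l)/(-3 + l)))
Z(-4 - 2)⁴ = ((-3 + (-4 - 2))/(5 + (-4 - 2)² - 2*(-4 - 2)))⁴ = ((-3 - 6)/(5 + (-6)² - 2*(-6)))⁴ = (-9/(5 + 36 + 12))⁴ = (-9/53)⁴ = 6561/7890481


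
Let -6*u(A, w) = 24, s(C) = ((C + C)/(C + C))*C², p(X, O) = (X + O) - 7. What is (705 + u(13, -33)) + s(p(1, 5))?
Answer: 702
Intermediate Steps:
p(X, O) = -7 + O + X (p(X, O) = (O + X) - 7 = -7 + O + X)
s(C) = C² (s(C) = ((2*C)/((2*C)))*C² = ((2*C)*(1/(2*C)))*C² = 1*C² = C²)
u(A, w) = -4 (u(A, w) = -⅙*24 = -4)
(705 + u(13, -33)) + s(p(1, 5)) = (705 - 4) + (-7 + 5 + 1)² = 701 + (-1)² = 701 + 1 = 702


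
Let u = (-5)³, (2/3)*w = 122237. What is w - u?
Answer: 366961/2 ≈ 1.8348e+5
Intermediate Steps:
w = 366711/2 (w = (3/2)*122237 = 366711/2 ≈ 1.8336e+5)
u = -125
w - u = 366711/2 - 1*(-125) = 366711/2 + 125 = 366961/2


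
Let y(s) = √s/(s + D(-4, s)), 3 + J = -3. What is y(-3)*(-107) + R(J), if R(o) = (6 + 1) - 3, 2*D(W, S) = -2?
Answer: 4 + 107*I*√3/4 ≈ 4.0 + 46.332*I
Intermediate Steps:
J = -6 (J = -3 - 3 = -6)
D(W, S) = -1 (D(W, S) = (½)*(-2) = -1)
y(s) = √s/(-1 + s) (y(s) = √s/(s - 1) = √s/(-1 + s))
R(o) = 4 (R(o) = 7 - 3 = 4)
y(-3)*(-107) + R(J) = (√(-3)/(-1 - 3))*(-107) + 4 = ((I*√3)/(-4))*(-107) + 4 = ((I*√3)*(-¼))*(-107) + 4 = -I*√3/4*(-107) + 4 = 107*I*√3/4 + 4 = 4 + 107*I*√3/4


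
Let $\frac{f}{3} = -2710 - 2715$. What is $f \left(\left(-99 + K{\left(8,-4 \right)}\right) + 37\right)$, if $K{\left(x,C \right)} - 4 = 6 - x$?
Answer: $976500$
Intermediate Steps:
$K{\left(x,C \right)} = 10 - x$ ($K{\left(x,C \right)} = 4 - \left(-6 + x\right) = 10 - x$)
$f = -16275$ ($f = 3 \left(-2710 - 2715\right) = 3 \left(-5425\right) = -16275$)
$f \left(\left(-99 + K{\left(8,-4 \right)}\right) + 37\right) = - 16275 \left(\left(-99 + \left(10 - 8\right)\right) + 37\right) = - 16275 \left(\left(-99 + 2\right) + 37\right) = - 16275 \left(-97 + 37\right) = \left(-16275\right) \left(-60\right) = 976500$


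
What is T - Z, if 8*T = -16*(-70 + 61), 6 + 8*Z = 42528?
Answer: -21189/4 ≈ -5297.3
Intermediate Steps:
Z = 21261/4 (Z = -¾ + (⅛)*42528 = -¾ + 5316 = 21261/4 ≈ 5315.3)
T = 18 (T = (-16*(-70 + 61))/8 = (-16*(-9))/8 = (⅛)*144 = 18)
T - Z = 18 - 1*21261/4 = 18 - 21261/4 = -21189/4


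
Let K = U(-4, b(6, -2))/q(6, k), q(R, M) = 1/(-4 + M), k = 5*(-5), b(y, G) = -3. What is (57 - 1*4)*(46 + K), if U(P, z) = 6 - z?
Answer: -11395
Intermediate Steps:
k = -25
K = -261 (K = (6 - 1*(-3))/(1/(-4 - 25)) = (6 + 3)/(1/(-29)) = 9/(-1/29) = 9*(-29) = -261)
(57 - 1*4)*(46 + K) = (57 - 1*4)*(46 - 261) = (57 - 4)*(-215) = 53*(-215) = -11395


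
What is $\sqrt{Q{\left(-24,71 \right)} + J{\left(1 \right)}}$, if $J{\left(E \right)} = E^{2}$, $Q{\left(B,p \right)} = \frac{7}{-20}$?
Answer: $\frac{\sqrt{65}}{10} \approx 0.80623$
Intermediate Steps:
$Q{\left(B,p \right)} = - \frac{7}{20}$ ($Q{\left(B,p \right)} = 7 \left(- \frac{1}{20}\right) = - \frac{7}{20}$)
$\sqrt{Q{\left(-24,71 \right)} + J{\left(1 \right)}} = \sqrt{- \frac{7}{20} + 1^{2}} = \sqrt{- \frac{7}{20} + 1} = \sqrt{\frac{13}{20}} = \frac{\sqrt{65}}{10}$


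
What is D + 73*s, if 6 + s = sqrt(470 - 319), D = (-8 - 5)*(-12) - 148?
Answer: -430 + 73*sqrt(151) ≈ 467.04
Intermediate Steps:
D = 8 (D = -13*(-12) - 148 = 156 - 148 = 8)
s = -6 + sqrt(151) (s = -6 + sqrt(470 - 319) = -6 + sqrt(151) ≈ 6.2882)
D + 73*s = 8 + 73*(-6 + sqrt(151)) = 8 + (-438 + 73*sqrt(151)) = -430 + 73*sqrt(151)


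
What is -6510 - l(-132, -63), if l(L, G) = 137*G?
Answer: 2121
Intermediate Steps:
-6510 - l(-132, -63) = -6510 - 137*(-63) = -6510 - 1*(-8631) = -6510 + 8631 = 2121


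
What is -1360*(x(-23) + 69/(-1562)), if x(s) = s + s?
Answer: 48906280/781 ≈ 62620.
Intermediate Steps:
x(s) = 2*s
-1360*(x(-23) + 69/(-1562)) = -1360*(2*(-23) + 69/(-1562)) = -1360*(-46 + 69*(-1/1562)) = -1360*(-46 - 69/1562) = -1360*(-71921/1562) = 48906280/781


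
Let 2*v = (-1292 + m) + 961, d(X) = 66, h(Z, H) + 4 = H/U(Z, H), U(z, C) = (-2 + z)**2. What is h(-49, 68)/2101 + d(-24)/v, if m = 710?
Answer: 42201364/121830687 ≈ 0.34639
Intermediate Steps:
h(Z, H) = -4 + H/(-2 + Z)**2 (h(Z, H) = -4 + H/((-2 + Z)**2) = -4 + H/(-2 + Z)**2)
v = 379/2 (v = ((-1292 + 710) + 961)/2 = (-582 + 961)/2 = (1/2)*379 = 379/2 ≈ 189.50)
h(-49, 68)/2101 + d(-24)/v = (-4 + 68/(-2 - 49)**2)/2101 + 66/(379/2) = (-4 + 68/(-51)**2)*(1/2101) + 66*(2/379) = (-4 + 68*(1/2601))*(1/2101) + 132/379 = (-4 + 4/153)*(1/2101) + 132/379 = -608/153*1/2101 + 132/379 = -608/321453 + 132/379 = 42201364/121830687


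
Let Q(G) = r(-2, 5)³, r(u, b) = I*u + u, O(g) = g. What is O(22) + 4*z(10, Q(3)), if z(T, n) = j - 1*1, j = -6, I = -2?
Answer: -6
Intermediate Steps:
r(u, b) = -u (r(u, b) = -2*u + u = -u)
Q(G) = 8 (Q(G) = (-1*(-2))³ = 2³ = 8)
z(T, n) = -7 (z(T, n) = -6 - 1*1 = -6 - 1 = -7)
O(22) + 4*z(10, Q(3)) = 22 + 4*(-7) = 22 - 28 = -6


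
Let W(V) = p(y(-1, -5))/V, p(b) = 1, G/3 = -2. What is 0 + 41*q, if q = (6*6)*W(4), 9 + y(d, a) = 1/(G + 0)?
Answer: 369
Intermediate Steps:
G = -6 (G = 3*(-2) = -6)
y(d, a) = -55/6 (y(d, a) = -9 + 1/(-6 + 0) = -9 + 1/(-6) = -9 - ⅙ = -55/6)
W(V) = 1/V
q = 9 (q = (6*6)/4 = 36*(¼) = 9)
0 + 41*q = 0 + 41*9 = 0 + 369 = 369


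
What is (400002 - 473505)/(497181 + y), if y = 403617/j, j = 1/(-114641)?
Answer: 24501/15423519772 ≈ 1.5885e-6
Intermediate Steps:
j = -1/114641 ≈ -8.7229e-6
y = -46271056497 (y = 403617/(-1/114641) = 403617*(-114641) = -46271056497)
(400002 - 473505)/(497181 + y) = (400002 - 473505)/(497181 - 46271056497) = -73503/(-46270559316) = -73503*(-1/46270559316) = 24501/15423519772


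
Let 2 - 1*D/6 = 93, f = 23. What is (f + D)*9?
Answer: -4707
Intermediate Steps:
D = -546 (D = 12 - 6*93 = 12 - 558 = -546)
(f + D)*9 = (23 - 546)*9 = -523*9 = -4707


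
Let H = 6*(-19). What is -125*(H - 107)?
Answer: 27625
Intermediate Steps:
H = -114
-125*(H - 107) = -125*(-114 - 107) = -125*(-221) = 27625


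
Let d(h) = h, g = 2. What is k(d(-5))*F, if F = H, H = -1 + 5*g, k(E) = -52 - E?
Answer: -423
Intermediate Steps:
H = 9 (H = -1 + 5*2 = -1 + 10 = 9)
F = 9
k(d(-5))*F = (-52 - 1*(-5))*9 = (-52 + 5)*9 = -47*9 = -423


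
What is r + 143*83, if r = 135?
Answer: 12004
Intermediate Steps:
r + 143*83 = 135 + 143*83 = 135 + 11869 = 12004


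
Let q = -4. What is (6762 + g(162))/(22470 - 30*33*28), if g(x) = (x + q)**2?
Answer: -15863/2625 ≈ -6.0430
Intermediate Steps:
g(x) = (-4 + x)**2 (g(x) = (x - 4)**2 = (-4 + x)**2)
(6762 + g(162))/(22470 - 30*33*28) = (6762 + (-4 + 162)**2)/(22470 - 30*33*28) = (6762 + 158**2)/(22470 - 990*28) = (6762 + 24964)/(22470 - 27720) = 31726/(-5250) = 31726*(-1/5250) = -15863/2625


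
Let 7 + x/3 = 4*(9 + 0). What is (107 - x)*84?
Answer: 1680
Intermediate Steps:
x = 87 (x = -21 + 3*(4*(9 + 0)) = -21 + 3*(4*9) = -21 + 3*36 = -21 + 108 = 87)
(107 - x)*84 = (107 - 1*87)*84 = (107 - 87)*84 = 20*84 = 1680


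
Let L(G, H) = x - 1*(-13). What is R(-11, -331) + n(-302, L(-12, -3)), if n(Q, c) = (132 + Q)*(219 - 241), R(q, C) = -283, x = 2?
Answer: 3457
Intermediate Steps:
L(G, H) = 15 (L(G, H) = 2 - 1*(-13) = 2 + 13 = 15)
n(Q, c) = -2904 - 22*Q (n(Q, c) = (132 + Q)*(-22) = -2904 - 22*Q)
R(-11, -331) + n(-302, L(-12, -3)) = -283 + (-2904 - 22*(-302)) = -283 + (-2904 + 6644) = -283 + 3740 = 3457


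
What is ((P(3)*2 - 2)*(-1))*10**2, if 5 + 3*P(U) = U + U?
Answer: 400/3 ≈ 133.33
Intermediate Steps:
P(U) = -5/3 + 2*U/3 (P(U) = -5/3 + (U + U)/3 = -5/3 + (2*U)/3 = -5/3 + 2*U/3)
((P(3)*2 - 2)*(-1))*10**2 = (((-5/3 + (2/3)*3)*2 - 2)*(-1))*10**2 = (((-5/3 + 2)*2 - 2)*(-1))*100 = (((1/3)*2 - 2)*(-1))*100 = ((2/3 - 2)*(-1))*100 = -4/3*(-1)*100 = (4/3)*100 = 400/3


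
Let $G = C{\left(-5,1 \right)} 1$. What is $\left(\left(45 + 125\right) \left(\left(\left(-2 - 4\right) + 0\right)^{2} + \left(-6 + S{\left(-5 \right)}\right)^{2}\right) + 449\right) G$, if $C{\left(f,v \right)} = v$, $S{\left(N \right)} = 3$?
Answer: $8099$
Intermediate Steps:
$G = 1$ ($G = 1 \cdot 1 = 1$)
$\left(\left(45 + 125\right) \left(\left(\left(-2 - 4\right) + 0\right)^{2} + \left(-6 + S{\left(-5 \right)}\right)^{2}\right) + 449\right) G = \left(\left(45 + 125\right) \left(\left(\left(-2 - 4\right) + 0\right)^{2} + \left(-6 + 3\right)^{2}\right) + 449\right) 1 = \left(170 \left(\left(\left(-2 - 4\right) + 0\right)^{2} + \left(-3\right)^{2}\right) + 449\right) 1 = \left(170 \left(\left(-6 + 0\right)^{2} + 9\right) + 449\right) 1 = \left(170 \left(\left(-6\right)^{2} + 9\right) + 449\right) 1 = \left(170 \left(36 + 9\right) + 449\right) 1 = \left(170 \cdot 45 + 449\right) 1 = \left(7650 + 449\right) 1 = 8099 \cdot 1 = 8099$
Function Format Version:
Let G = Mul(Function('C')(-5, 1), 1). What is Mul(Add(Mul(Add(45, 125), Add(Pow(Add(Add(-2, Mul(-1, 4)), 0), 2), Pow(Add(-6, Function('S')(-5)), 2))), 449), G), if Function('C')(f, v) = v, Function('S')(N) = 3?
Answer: 8099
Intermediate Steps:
G = 1 (G = Mul(1, 1) = 1)
Mul(Add(Mul(Add(45, 125), Add(Pow(Add(Add(-2, Mul(-1, 4)), 0), 2), Pow(Add(-6, Function('S')(-5)), 2))), 449), G) = Mul(Add(Mul(Add(45, 125), Add(Pow(Add(Add(-2, Mul(-1, 4)), 0), 2), Pow(Add(-6, 3), 2))), 449), 1) = Mul(Add(Mul(170, Add(Pow(Add(Add(-2, -4), 0), 2), Pow(-3, 2))), 449), 1) = Mul(Add(Mul(170, Add(Pow(Add(-6, 0), 2), 9)), 449), 1) = Mul(Add(Mul(170, Add(Pow(-6, 2), 9)), 449), 1) = Mul(Add(Mul(170, Add(36, 9)), 449), 1) = Mul(Add(Mul(170, 45), 449), 1) = Mul(Add(7650, 449), 1) = Mul(8099, 1) = 8099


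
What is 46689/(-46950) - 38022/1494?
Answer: -103049237/3896850 ≈ -26.444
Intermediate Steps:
46689/(-46950) - 38022/1494 = 46689*(-1/46950) - 38022*1/1494 = -15563/15650 - 6337/249 = -103049237/3896850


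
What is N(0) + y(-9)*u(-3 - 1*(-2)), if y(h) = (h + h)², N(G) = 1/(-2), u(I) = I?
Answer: -649/2 ≈ -324.50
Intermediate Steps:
N(G) = -½
y(h) = 4*h² (y(h) = (2*h)² = 4*h²)
N(0) + y(-9)*u(-3 - 1*(-2)) = -½ + (4*(-9)²)*(-3 - 1*(-2)) = -½ + (4*81)*(-3 + 2) = -½ + 324*(-1) = -½ - 324 = -649/2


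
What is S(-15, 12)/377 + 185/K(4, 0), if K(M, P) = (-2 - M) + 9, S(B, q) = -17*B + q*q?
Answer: 70942/1131 ≈ 62.725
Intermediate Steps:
S(B, q) = q² - 17*B (S(B, q) = -17*B + q² = q² - 17*B)
K(M, P) = 7 - M
S(-15, 12)/377 + 185/K(4, 0) = (12² - 17*(-15))/377 + 185/(7 - 1*4) = (144 + 255)*(1/377) + 185/(7 - 4) = 399*(1/377) + 185/3 = 399/377 + 185*(⅓) = 399/377 + 185/3 = 70942/1131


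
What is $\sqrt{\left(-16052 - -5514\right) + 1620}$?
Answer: $7 i \sqrt{182} \approx 94.435 i$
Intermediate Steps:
$\sqrt{\left(-16052 - -5514\right) + 1620} = \sqrt{\left(-16052 + 5514\right) + 1620} = \sqrt{-10538 + 1620} = \sqrt{-8918} = 7 i \sqrt{182}$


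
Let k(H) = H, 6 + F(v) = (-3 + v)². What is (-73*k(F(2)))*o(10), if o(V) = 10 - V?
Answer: 0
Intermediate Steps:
F(v) = -6 + (-3 + v)²
(-73*k(F(2)))*o(10) = (-73*(-6 + (-3 + 2)²))*(10 - 1*10) = (-73*(-6 + (-1)²))*(10 - 10) = -73*(-6 + 1)*0 = -73*(-5)*0 = 365*0 = 0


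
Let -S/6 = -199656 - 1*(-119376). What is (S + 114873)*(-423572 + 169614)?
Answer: -151499406774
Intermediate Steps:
S = 481680 (S = -6*(-199656 - 1*(-119376)) = -6*(-199656 + 119376) = -6*(-80280) = 481680)
(S + 114873)*(-423572 + 169614) = (481680 + 114873)*(-423572 + 169614) = 596553*(-253958) = -151499406774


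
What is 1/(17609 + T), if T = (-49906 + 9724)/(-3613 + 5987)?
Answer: 1187/20881792 ≈ 5.6844e-5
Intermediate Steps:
T = -20091/1187 (T = -40182/2374 = -40182*1/2374 = -20091/1187 ≈ -16.926)
1/(17609 + T) = 1/(17609 - 20091/1187) = 1/(20881792/1187) = 1187/20881792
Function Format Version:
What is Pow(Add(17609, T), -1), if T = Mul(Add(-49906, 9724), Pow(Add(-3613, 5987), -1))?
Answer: Rational(1187, 20881792) ≈ 5.6844e-5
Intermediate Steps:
T = Rational(-20091, 1187) (T = Mul(-40182, Pow(2374, -1)) = Mul(-40182, Rational(1, 2374)) = Rational(-20091, 1187) ≈ -16.926)
Pow(Add(17609, T), -1) = Pow(Add(17609, Rational(-20091, 1187)), -1) = Pow(Rational(20881792, 1187), -1) = Rational(1187, 20881792)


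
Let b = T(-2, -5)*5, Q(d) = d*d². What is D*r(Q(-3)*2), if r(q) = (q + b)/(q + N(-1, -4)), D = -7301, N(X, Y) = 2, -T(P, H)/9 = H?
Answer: 1248471/52 ≈ 24009.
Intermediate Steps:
T(P, H) = -9*H
Q(d) = d³
b = 225 (b = -9*(-5)*5 = 45*5 = 225)
r(q) = (225 + q)/(2 + q) (r(q) = (q + 225)/(q + 2) = (225 + q)/(2 + q))
D*r(Q(-3)*2) = -7301*(225 + (-3)³*2)/(2 + (-3)³*2) = -7301*(225 - 27*2)/(2 - 27*2) = -7301*(225 - 54)/(2 - 54) = -7301*171/(-52) = -(-7301)*171/52 = -7301*(-171/52) = 1248471/52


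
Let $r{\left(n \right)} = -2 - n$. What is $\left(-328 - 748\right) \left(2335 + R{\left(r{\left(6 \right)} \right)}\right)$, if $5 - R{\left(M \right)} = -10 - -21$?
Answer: $-2506004$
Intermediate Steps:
$R{\left(M \right)} = -6$ ($R{\left(M \right)} = 5 - \left(-10 - -21\right) = 5 - \left(-10 + 21\right) = 5 - 11 = -6$)
$\left(-328 - 748\right) \left(2335 + R{\left(r{\left(6 \right)} \right)}\right) = \left(-328 - 748\right) \left(2335 - 6\right) = \left(-1076\right) 2329 = -2506004$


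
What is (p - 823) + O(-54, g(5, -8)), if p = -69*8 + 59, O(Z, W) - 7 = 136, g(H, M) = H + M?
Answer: -1173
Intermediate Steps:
O(Z, W) = 143 (O(Z, W) = 7 + 136 = 143)
p = -493 (p = -552 + 59 = -493)
(p - 823) + O(-54, g(5, -8)) = (-493 - 823) + 143 = -1316 + 143 = -1173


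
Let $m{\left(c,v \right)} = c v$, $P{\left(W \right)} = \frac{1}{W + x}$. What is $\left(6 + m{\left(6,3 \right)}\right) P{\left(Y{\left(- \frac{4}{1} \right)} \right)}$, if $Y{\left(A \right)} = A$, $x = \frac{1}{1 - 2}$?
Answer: $- \frac{24}{5} \approx -4.8$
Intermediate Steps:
$x = -1$ ($x = \frac{1}{-1} = -1$)
$P{\left(W \right)} = \frac{1}{-1 + W}$ ($P{\left(W \right)} = \frac{1}{W - 1} = \frac{1}{-1 + W}$)
$\left(6 + m{\left(6,3 \right)}\right) P{\left(Y{\left(- \frac{4}{1} \right)} \right)} = \frac{6 + 6 \cdot 3}{-1 - \frac{4}{1}} = \frac{6 + 18}{-1 - 4} = \frac{24}{-1 - 4} = \frac{24}{-5} = 24 \left(- \frac{1}{5}\right) = - \frac{24}{5}$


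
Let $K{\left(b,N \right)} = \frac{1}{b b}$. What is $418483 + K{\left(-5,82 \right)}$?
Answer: $\frac{10462076}{25} \approx 4.1848 \cdot 10^{5}$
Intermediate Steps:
$K{\left(b,N \right)} = \frac{1}{b^{2}}$
$418483 + K{\left(-5,82 \right)} = 418483 + \frac{1}{25} = \frac{10462076}{25}$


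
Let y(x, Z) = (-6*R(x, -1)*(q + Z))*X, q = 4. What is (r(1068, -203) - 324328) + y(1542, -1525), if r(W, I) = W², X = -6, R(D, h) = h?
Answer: 871052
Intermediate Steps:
y(x, Z) = -144 - 36*Z (y(x, Z) = -(-6)*(4 + Z)*(-6) = -6*(-4 - Z)*(-6) = (24 + 6*Z)*(-6) = -144 - 36*Z)
(r(1068, -203) - 324328) + y(1542, -1525) = (1068² - 324328) + (-144 - 36*(-1525)) = (1140624 - 324328) + (-144 + 54900) = 816296 + 54756 = 871052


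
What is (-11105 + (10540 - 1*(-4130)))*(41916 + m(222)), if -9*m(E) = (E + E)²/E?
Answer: 447236380/3 ≈ 1.4908e+8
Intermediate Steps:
m(E) = -4*E/9 (m(E) = -(E + E)²/(9*E) = -(2*E)²/(9*E) = -4*E²/(9*E) = -4*E/9)
(-11105 + (10540 - 1*(-4130)))*(41916 + m(222)) = (-11105 + (10540 - 1*(-4130)))*(41916 - 4/9*222) = (-11105 + (10540 + 4130))*(41916 - 296/3) = (-11105 + 14670)*(125452/3) = 3565*(125452/3) = 447236380/3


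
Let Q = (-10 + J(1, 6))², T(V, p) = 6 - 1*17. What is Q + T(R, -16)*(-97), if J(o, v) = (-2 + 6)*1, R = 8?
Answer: 1103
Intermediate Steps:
J(o, v) = 4 (J(o, v) = 4*1 = 4)
T(V, p) = -11 (T(V, p) = 6 - 17 = -11)
Q = 36 (Q = (-10 + 4)² = (-6)² = 36)
Q + T(R, -16)*(-97) = 36 - 11*(-97) = 36 + 1067 = 1103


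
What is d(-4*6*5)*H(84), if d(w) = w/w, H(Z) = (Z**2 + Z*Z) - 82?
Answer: 14030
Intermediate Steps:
H(Z) = -82 + 2*Z**2 (H(Z) = (Z**2 + Z**2) - 82 = 2*Z**2 - 82 = -82 + 2*Z**2)
d(w) = 1
d(-4*6*5)*H(84) = 1*(-82 + 2*84**2) = 1*(-82 + 2*7056) = 1*(-82 + 14112) = 1*14030 = 14030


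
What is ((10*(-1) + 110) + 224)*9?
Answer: 2916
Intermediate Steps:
((10*(-1) + 110) + 224)*9 = ((-10 + 110) + 224)*9 = (100 + 224)*9 = 324*9 = 2916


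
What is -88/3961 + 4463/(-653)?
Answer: -17735407/2586533 ≈ -6.8568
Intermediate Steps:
-88/3961 + 4463/(-653) = -88*1/3961 + 4463*(-1/653) = -88/3961 - 4463/653 = -17735407/2586533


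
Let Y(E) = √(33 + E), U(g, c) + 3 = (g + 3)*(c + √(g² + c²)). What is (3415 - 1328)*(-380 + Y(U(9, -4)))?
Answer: -793060 + 2087*√(-18 + 12*√97) ≈ -7.7217e+5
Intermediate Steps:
U(g, c) = -3 + (3 + g)*(c + √(c² + g²)) (U(g, c) = -3 + (g + 3)*(c + √(g² + c²)) = -3 + (3 + g)*(c + √(c² + g²)))
(3415 - 1328)*(-380 + Y(U(9, -4))) = (3415 - 1328)*(-380 + √(33 + (-3 + 3*(-4) + 3*√((-4)² + 9²) - 4*9 + 9*√((-4)² + 9²)))) = 2087*(-380 + √(33 + (-3 - 12 + 3*√(16 + 81) - 36 + 9*√(16 + 81)))) = 2087*(-380 + √(33 + (-3 - 12 + 3*√97 - 36 + 9*√97))) = 2087*(-380 + √(33 + (-51 + 12*√97))) = 2087*(-380 + √(-18 + 12*√97)) = -793060 + 2087*√(-18 + 12*√97)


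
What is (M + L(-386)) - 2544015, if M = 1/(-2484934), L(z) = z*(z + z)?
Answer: -5581218917483/2484934 ≈ -2.2460e+6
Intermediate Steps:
L(z) = 2*z² (L(z) = z*(2*z) = 2*z²)
M = -1/2484934 ≈ -4.0243e-7
(M + L(-386)) - 2544015 = (-1/2484934 + 2*(-386)²) - 2544015 = (-1/2484934 + 2*148996) - 2544015 = (-1/2484934 + 297992) - 2544015 = 740490452527/2484934 - 2544015 = -5581218917483/2484934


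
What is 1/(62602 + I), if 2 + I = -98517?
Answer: -1/35917 ≈ -2.7842e-5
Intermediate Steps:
I = -98519 (I = -2 - 98517 = -98519)
1/(62602 + I) = 1/(62602 - 98519) = 1/(-35917) = -1/35917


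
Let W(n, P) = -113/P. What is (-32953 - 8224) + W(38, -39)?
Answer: -1605790/39 ≈ -41174.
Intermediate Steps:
(-32953 - 8224) + W(38, -39) = (-32953 - 8224) - 113/(-39) = -41177 - 113*(-1/39) = -41177 + 113/39 = -1605790/39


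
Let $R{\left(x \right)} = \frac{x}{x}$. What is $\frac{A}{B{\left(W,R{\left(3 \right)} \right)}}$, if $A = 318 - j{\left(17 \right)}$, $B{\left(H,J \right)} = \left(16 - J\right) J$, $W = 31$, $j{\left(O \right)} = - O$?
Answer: $\frac{67}{3} \approx 22.333$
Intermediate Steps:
$R{\left(x \right)} = 1$
$B{\left(H,J \right)} = J \left(16 - J\right)$
$A = 335$ ($A = 318 - \left(-1\right) 17 = 318 - -17 = 318 + 17 = 335$)
$\frac{A}{B{\left(W,R{\left(3 \right)} \right)}} = \frac{335}{1 \left(16 - 1\right)} = \frac{335}{1 \cdot 15} = \frac{335}{15} = 335 \cdot \frac{1}{15} = \frac{67}{3}$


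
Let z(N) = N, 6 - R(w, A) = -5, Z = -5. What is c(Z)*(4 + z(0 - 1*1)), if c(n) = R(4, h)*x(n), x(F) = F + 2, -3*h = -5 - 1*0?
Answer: -99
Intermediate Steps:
h = 5/3 (h = -(-5 - 1*0)/3 = -(-5 + 0)/3 = -1/3*(-5) = 5/3 ≈ 1.6667)
x(F) = 2 + F
R(w, A) = 11 (R(w, A) = 6 - 1*(-5) = 6 + 5 = 11)
c(n) = 22 + 11*n (c(n) = 11*(2 + n) = 22 + 11*n)
c(Z)*(4 + z(0 - 1*1)) = (22 + 11*(-5))*(4 + (0 - 1*1)) = (22 - 55)*(4 + (0 - 1)) = -33*(4 - 1) = -33*3 = -99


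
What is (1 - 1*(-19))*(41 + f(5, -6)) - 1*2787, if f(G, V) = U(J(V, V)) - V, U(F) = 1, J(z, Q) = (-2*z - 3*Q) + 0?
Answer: -1827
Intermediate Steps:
J(z, Q) = -3*Q - 2*z (J(z, Q) = (-3*Q - 2*z) + 0 = -3*Q - 2*z)
f(G, V) = 1 - V
(1 - 1*(-19))*(41 + f(5, -6)) - 1*2787 = (1 - 1*(-19))*(41 + (1 - 1*(-6))) - 1*2787 = (1 + 19)*(41 + (1 + 6)) - 2787 = 20*(41 + 7) - 2787 = 20*48 - 2787 = 960 - 2787 = -1827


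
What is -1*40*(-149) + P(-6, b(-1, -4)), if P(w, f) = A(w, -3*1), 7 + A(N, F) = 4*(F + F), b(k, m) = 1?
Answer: 5929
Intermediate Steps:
A(N, F) = -7 + 8*F (A(N, F) = -7 + 4*(F + F) = -7 + 4*(2*F) = -7 + 8*F)
P(w, f) = -31 (P(w, f) = -7 + 8*(-3*1) = -7 + 8*(-3) = -7 - 24 = -31)
-1*40*(-149) + P(-6, b(-1, -4)) = -1*40*(-149) - 31 = -40*(-149) - 31 = 5960 - 31 = 5929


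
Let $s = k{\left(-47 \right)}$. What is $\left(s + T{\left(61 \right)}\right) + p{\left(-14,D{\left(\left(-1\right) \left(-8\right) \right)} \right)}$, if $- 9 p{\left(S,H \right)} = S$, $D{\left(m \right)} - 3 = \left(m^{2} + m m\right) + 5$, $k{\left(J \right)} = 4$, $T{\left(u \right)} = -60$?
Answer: $- \frac{490}{9} \approx -54.444$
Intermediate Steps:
$D{\left(m \right)} = 8 + 2 m^{2}$ ($D{\left(m \right)} = 3 + \left(\left(m^{2} + m m\right) + 5\right) = 3 + \left(\left(m^{2} + m^{2}\right) + 5\right) = 3 + \left(2 m^{2} + 5\right) = 3 + \left(5 + 2 m^{2}\right) = 8 + 2 m^{2}$)
$s = 4$
$p{\left(S,H \right)} = - \frac{S}{9}$
$\left(s + T{\left(61 \right)}\right) + p{\left(-14,D{\left(\left(-1\right) \left(-8\right) \right)} \right)} = \left(4 - 60\right) - - \frac{14}{9} = -56 + \frac{14}{9} = - \frac{490}{9}$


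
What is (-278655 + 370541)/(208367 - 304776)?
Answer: -91886/96409 ≈ -0.95308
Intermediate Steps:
(-278655 + 370541)/(208367 - 304776) = 91886/(-96409) = 91886*(-1/96409) = -91886/96409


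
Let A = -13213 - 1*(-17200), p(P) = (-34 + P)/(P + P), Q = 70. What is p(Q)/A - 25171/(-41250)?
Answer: 78063521/127916250 ≈ 0.61027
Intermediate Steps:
p(P) = (-34 + P)/(2*P) (p(P) = (-34 + P)/((2*P)) = (-34 + P)*(1/(2*P)) = (-34 + P)/(2*P))
A = 3987 (A = -13213 + 17200 = 3987)
p(Q)/A - 25171/(-41250) = ((½)*(-34 + 70)/70)/3987 - 25171/(-41250) = ((½)*(1/70)*36)*(1/3987) - 25171*(-1/41250) = (9/35)*(1/3987) + 25171/41250 = 1/15505 + 25171/41250 = 78063521/127916250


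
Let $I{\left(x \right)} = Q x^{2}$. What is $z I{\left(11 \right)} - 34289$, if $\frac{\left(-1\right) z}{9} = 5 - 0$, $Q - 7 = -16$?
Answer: $14716$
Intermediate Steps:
$Q = -9$ ($Q = 7 - 16 = -9$)
$z = -45$ ($z = - 9 \left(5 - 0\right) = - 9 \left(5 + 0\right) = \left(-9\right) 5 = -45$)
$I{\left(x \right)} = - 9 x^{2}$
$z I{\left(11 \right)} - 34289 = - 45 \left(- 9 \cdot 11^{2}\right) - 34289 = - 45 \left(\left(-9\right) 121\right) - 34289 = \left(-45\right) \left(-1089\right) - 34289 = 49005 - 34289 = 14716$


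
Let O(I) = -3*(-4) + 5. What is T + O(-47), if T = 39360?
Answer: 39377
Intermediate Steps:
O(I) = 17 (O(I) = 12 + 5 = 17)
T + O(-47) = 39360 + 17 = 39377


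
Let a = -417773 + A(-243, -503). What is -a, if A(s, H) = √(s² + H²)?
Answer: 417773 - √312058 ≈ 4.1721e+5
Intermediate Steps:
A(s, H) = √(H² + s²)
a = -417773 + √312058 (a = -417773 + √((-503)² + (-243)²) = -417773 + √(253009 + 59049) = -417773 + √312058 ≈ -4.1721e+5)
-a = -(-417773 + √312058) = 417773 - √312058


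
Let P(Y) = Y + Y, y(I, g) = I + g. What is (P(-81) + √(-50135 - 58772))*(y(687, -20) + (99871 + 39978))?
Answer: -22763592 + 140516*I*√108907 ≈ -2.2764e+7 + 4.6372e+7*I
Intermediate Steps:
P(Y) = 2*Y
(P(-81) + √(-50135 - 58772))*(y(687, -20) + (99871 + 39978)) = (2*(-81) + √(-50135 - 58772))*((687 - 20) + (99871 + 39978)) = (-162 + √(-108907))*(667 + 139849) = (-162 + I*√108907)*140516 = -22763592 + 140516*I*√108907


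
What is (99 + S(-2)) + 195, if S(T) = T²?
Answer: 298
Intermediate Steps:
(99 + S(-2)) + 195 = (99 + (-2)²) + 195 = (99 + 4) + 195 = 103 + 195 = 298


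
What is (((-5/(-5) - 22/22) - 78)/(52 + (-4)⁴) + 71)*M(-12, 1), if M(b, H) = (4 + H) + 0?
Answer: 54475/154 ≈ 353.73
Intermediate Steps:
M(b, H) = 4 + H
(((-5/(-5) - 22/22) - 78)/(52 + (-4)⁴) + 71)*M(-12, 1) = (((-5/(-5) - 22/22) - 78)/(52 + (-4)⁴) + 71)*(4 + 1) = (((-5*(-⅕) - 22*1/22) - 78)/(52 + 256) + 71)*5 = (((1 - 1) - 78)/308 + 71)*5 = ((0 - 78)*(1/308) + 71)*5 = (-78*1/308 + 71)*5 = (-39/154 + 71)*5 = (10895/154)*5 = 54475/154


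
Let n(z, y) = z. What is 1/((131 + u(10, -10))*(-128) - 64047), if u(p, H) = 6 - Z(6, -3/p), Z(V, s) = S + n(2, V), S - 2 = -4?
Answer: -1/81583 ≈ -1.2257e-5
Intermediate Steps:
S = -2 (S = 2 - 4 = -2)
Z(V, s) = 0 (Z(V, s) = -2 + 2 = 0)
u(p, H) = 6 (u(p, H) = 6 - 1*0 = 6 + 0 = 6)
1/((131 + u(10, -10))*(-128) - 64047) = 1/((131 + 6)*(-128) - 64047) = 1/(137*(-128) - 64047) = 1/(-17536 - 64047) = 1/(-81583) = -1/81583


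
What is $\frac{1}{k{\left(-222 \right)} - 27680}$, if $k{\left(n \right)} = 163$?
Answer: $- \frac{1}{27517} \approx -3.6341 \cdot 10^{-5}$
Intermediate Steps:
$\frac{1}{k{\left(-222 \right)} - 27680} = \frac{1}{163 - 27680} = \frac{1}{-27517} = - \frac{1}{27517}$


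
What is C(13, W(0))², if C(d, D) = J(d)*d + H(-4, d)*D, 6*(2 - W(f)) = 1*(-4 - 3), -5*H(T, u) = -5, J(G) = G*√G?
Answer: 13366909/36 + 3211*√13/3 ≈ 3.7516e+5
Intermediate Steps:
J(G) = G^(3/2)
H(T, u) = 1 (H(T, u) = -⅕*(-5) = 1)
W(f) = 19/6 (W(f) = 2 - (-4 - 3)/6 = 2 - (-7)/6 = 2 - ⅙*(-7) = 2 + 7/6 = 19/6)
C(d, D) = D + d^(5/2) (C(d, D) = d^(3/2)*d + 1*D = d^(5/2) + D = D + d^(5/2))
C(13, W(0))² = (19/6 + 13^(5/2))² = (19/6 + 169*√13)²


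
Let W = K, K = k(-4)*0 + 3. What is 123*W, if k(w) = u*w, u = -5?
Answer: 369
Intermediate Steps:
k(w) = -5*w
K = 3 (K = -5*(-4)*0 + 3 = 20*0 + 3 = 0 + 3 = 3)
W = 3
123*W = 123*3 = 369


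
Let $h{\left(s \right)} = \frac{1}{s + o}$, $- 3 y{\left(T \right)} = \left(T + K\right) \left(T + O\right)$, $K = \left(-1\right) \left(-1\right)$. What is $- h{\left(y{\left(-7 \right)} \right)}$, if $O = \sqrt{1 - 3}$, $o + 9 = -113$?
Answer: $\frac{17}{2313} + \frac{i \sqrt{2}}{9252} \approx 0.0073498 + 0.00015285 i$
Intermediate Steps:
$o = -122$ ($o = -9 - 113 = -122$)
$K = 1$
$O = i \sqrt{2}$ ($O = \sqrt{-2} = i \sqrt{2} \approx 1.4142 i$)
$y{\left(T \right)} = - \frac{\left(1 + T\right) \left(T + i \sqrt{2}\right)}{3}$ ($y{\left(T \right)} = - \frac{\left(T + 1\right) \left(T + i \sqrt{2}\right)}{3} = - \frac{\left(1 + T\right) \left(T + i \sqrt{2}\right)}{3}$)
$h{\left(s \right)} = \frac{1}{-122 + s}$ ($h{\left(s \right)} = \frac{1}{s - 122} = \frac{1}{-122 + s}$)
$- h{\left(y{\left(-7 \right)} \right)} = - \frac{1}{-122 - \left(- \frac{7}{3} + \frac{49}{3} + \frac{i \sqrt{2}}{3} + \frac{1}{3} i \left(-7\right) \sqrt{2}\right)} = - \frac{1}{-122 + \left(\frac{7}{3} - \frac{49}{3} - \frac{i \sqrt{2}}{3} + \frac{7 i \sqrt{2}}{3}\right)} = - \frac{1}{-122 - \left(14 - 2 i \sqrt{2}\right)} = - \frac{1}{-136 + 2 i \sqrt{2}}$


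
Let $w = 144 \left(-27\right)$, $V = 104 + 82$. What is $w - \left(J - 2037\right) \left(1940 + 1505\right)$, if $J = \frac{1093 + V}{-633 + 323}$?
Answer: $\frac{435723005}{62} \approx 7.0278 \cdot 10^{6}$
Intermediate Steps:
$V = 186$
$w = -3888$
$J = - \frac{1279}{310}$ ($J = \frac{1093 + 186}{-633 + 323} = \frac{1279}{-310} = 1279 \left(- \frac{1}{310}\right) = - \frac{1279}{310} \approx -4.1258$)
$w - \left(J - 2037\right) \left(1940 + 1505\right) = -3888 - \left(- \frac{1279}{310} - 2037\right) \left(1940 + 1505\right) = -3888 - \left(- \frac{632749}{310}\right) 3445 = -3888 - - \frac{435964061}{62} = -3888 + \frac{435964061}{62} = \frac{435723005}{62}$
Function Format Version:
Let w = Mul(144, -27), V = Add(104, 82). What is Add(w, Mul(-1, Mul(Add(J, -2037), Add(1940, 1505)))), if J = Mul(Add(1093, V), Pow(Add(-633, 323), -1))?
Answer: Rational(435723005, 62) ≈ 7.0278e+6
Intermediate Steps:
V = 186
w = -3888
J = Rational(-1279, 310) (J = Mul(Add(1093, 186), Pow(Add(-633, 323), -1)) = Mul(1279, Pow(-310, -1)) = Mul(1279, Rational(-1, 310)) = Rational(-1279, 310) ≈ -4.1258)
Add(w, Mul(-1, Mul(Add(J, -2037), Add(1940, 1505)))) = Add(-3888, Mul(-1, Mul(Add(Rational(-1279, 310), -2037), Add(1940, 1505)))) = Add(-3888, Mul(-1, Mul(Rational(-632749, 310), 3445))) = Add(-3888, Mul(-1, Rational(-435964061, 62))) = Add(-3888, Rational(435964061, 62)) = Rational(435723005, 62)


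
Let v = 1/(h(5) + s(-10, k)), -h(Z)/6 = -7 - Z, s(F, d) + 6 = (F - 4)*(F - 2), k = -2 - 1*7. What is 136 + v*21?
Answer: 10615/78 ≈ 136.09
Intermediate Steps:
k = -9 (k = -2 - 7 = -9)
s(F, d) = -6 + (-4 + F)*(-2 + F) (s(F, d) = -6 + (F - 4)*(F - 2) = -6 + (-4 + F)*(-2 + F))
h(Z) = 42 + 6*Z (h(Z) = -6*(-7 - Z) = 42 + 6*Z)
v = 1/234 (v = 1/((42 + 6*5) + (2 + (-10)**2 - 6*(-10))) = 1/((42 + 30) + (2 + 100 + 60)) = 1/(72 + 162) = 1/234 ≈ 0.0042735)
136 + v*21 = 136 + (1/234)*21 = 136 + 7/78 = 10615/78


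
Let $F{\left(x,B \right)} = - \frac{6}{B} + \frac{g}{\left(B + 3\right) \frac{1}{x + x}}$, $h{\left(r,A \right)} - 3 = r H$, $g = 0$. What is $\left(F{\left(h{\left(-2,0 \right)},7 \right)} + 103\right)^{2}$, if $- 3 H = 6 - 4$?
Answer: $\frac{511225}{49} \approx 10433.0$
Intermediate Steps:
$H = - \frac{2}{3}$ ($H = - \frac{6 - 4}{3} = \left(- \frac{1}{3}\right) 2 = - \frac{2}{3} \approx -0.66667$)
$h{\left(r,A \right)} = 3 - \frac{2 r}{3}$ ($h{\left(r,A \right)} = 3 + r \left(- \frac{2}{3}\right) = 3 - \frac{2 r}{3}$)
$F{\left(x,B \right)} = - \frac{6}{B}$ ($F{\left(x,B \right)} = - \frac{6}{B} + \frac{0}{\left(B + 3\right) \frac{1}{x + x}} = - \frac{6}{B} + \frac{0}{\left(3 + B\right) \frac{1}{2 x}} = - \frac{6}{B} + \frac{0}{\frac{1}{2} \frac{1}{x} \left(3 + B\right)} = - \frac{6}{B} + 0 \frac{2 x}{3 + B} = - \frac{6}{B} + 0 = - \frac{6}{B}$)
$\left(F{\left(h{\left(-2,0 \right)},7 \right)} + 103\right)^{2} = \left(- \frac{6}{7} + 103\right)^{2} = \left(\frac{715}{7}\right)^{2} = \frac{511225}{49}$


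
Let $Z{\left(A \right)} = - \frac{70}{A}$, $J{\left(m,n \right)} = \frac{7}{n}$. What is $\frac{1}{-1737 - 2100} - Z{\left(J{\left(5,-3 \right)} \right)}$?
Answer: $- \frac{115111}{3837} \approx -30.0$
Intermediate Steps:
$\frac{1}{-1737 - 2100} - Z{\left(J{\left(5,-3 \right)} \right)} = \frac{1}{-1737 - 2100} - - \frac{70}{7 \frac{1}{-3}} = \frac{1}{-3837} - - \frac{70}{7 \left(- \frac{1}{3}\right)} = - \frac{1}{3837} - - \frac{70}{- \frac{7}{3}} = - \frac{1}{3837} - \left(-70\right) \left(- \frac{3}{7}\right) = - \frac{1}{3837} - 30 = - \frac{115111}{3837}$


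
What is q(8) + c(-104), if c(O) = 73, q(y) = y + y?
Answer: 89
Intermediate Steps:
q(y) = 2*y
q(8) + c(-104) = 2*8 + 73 = 16 + 73 = 89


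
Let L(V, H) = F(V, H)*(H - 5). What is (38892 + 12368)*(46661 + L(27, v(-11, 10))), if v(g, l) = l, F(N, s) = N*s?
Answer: 2461043860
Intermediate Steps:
L(V, H) = H*V*(-5 + H) (L(V, H) = (V*H)*(H - 5) = (H*V)*(-5 + H) = H*V*(-5 + H))
(38892 + 12368)*(46661 + L(27, v(-11, 10))) = (38892 + 12368)*(46661 + 10*27*(-5 + 10)) = 51260*(46661 + 10*27*5) = 51260*(46661 + 1350) = 51260*48011 = 2461043860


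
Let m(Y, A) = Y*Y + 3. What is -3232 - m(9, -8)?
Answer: -3316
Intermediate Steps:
m(Y, A) = 3 + Y² (m(Y, A) = Y² + 3 = 3 + Y²)
-3232 - m(9, -8) = -3232 - (3 + 9²) = -3232 - (3 + 81) = -3232 - 1*84 = -3232 - 84 = -3316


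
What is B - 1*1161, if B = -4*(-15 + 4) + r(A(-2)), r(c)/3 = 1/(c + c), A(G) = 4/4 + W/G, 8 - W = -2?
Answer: -8939/8 ≈ -1117.4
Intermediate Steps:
W = 10 (W = 8 - 1*(-2) = 8 + 2 = 10)
A(G) = 1 + 10/G (A(G) = 4/4 + 10/G = 4*(1/4) + 10/G = 1 + 10/G)
r(c) = 3/(2*c) (r(c) = 3/(c + c) = 3/((2*c)) = 3*(1/(2*c)) = 3/(2*c))
B = 349/8 (B = -4*(-15 + 4) + 3/(2*(((10 - 2)/(-2)))) = -4*(-11) + 3/(2*((-1/2*8))) = 44 + (3/2)/(-4) = 44 + (3/2)*(-1/4) = 44 - 3/8 = 349/8 ≈ 43.625)
B - 1*1161 = 349/8 - 1*1161 = 349/8 - 1161 = -8939/8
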